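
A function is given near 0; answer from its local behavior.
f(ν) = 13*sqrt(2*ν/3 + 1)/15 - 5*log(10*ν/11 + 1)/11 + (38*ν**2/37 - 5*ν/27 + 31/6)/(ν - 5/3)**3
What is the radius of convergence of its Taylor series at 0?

Denominator factor (ν - 5/3)^3: pole of order 3 at 5/3, modulus 5/3.
Branch term (13/15)*sqrt(1 - ν/(-3/2)): its argument vanishes at ν = -3/2, a square-root branch point, modulus 3/2.
Branch term (-5/11)*log(1 - ν/(-11/10)): its argument vanishes at ν = -11/10, a logarithmic branch point, modulus 11/10.
The radius of convergence is the smallest modulus among the singular points: 11/10.

The radius of convergence is 11/10.


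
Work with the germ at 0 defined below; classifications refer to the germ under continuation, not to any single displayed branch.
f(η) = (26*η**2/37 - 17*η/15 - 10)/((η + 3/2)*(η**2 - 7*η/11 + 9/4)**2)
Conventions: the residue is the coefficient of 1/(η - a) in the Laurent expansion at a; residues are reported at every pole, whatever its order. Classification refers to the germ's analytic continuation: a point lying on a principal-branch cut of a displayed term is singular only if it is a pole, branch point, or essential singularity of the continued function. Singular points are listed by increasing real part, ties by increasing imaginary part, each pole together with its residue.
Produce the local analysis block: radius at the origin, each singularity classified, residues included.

Radius of convergence at 0: 3/2.
At -3/2: a pole of order 1; residue -150403/666000.
At (7/22) - ((2/11)*sqrt(65))*i: a pole of order 2; residue (150403/1332000) - ((127171/2164500)*sqrt(65))*i.
At (7/22) + ((2/11)*sqrt(65))*i: a pole of order 2; residue (150403/1332000) + ((127171/2164500)*sqrt(65))*i.

Denominator factor (η + 3/2): pole of order 1 at -3/2, modulus 3/2.
Denominator factor (η**2 - 7*η/11 + 9/4)^2: discriminant -1040/121, complex-conjugate roots (7/22) + ((2/11)*sqrt(65))*i and (7/22) - ((2/11)*sqrt(65))*i; poles of order 2, moduli 3/2 and 3/2.
The radius of convergence is the smallest modulus among the singular points: 3/2.
At the order-1 pole -3/2 set g(η) = (η - (-3/2))*f(η) = (26*η**2/37 - 17*η/15 - 10)/(η**2 - 7*η/11 + 9/4)**2.
Simple pole: residue = g(a) at a = -3/2, which is -150403/666000.
The factor η**2 - 7*η/11 + 9/4 splits as (η - a)(η - a') with a = (7/22) - ((2/11)*sqrt(65))*i, a' = (7/22) + ((2/11)*sqrt(65))*i. At the order-2 pole a set g(η) = (η - a)^2*f(η) = [(26*η**2/37 - 17*η/15 - 10)/(η + 3/2)] / (η - a')^2.
Order-2 pole: residue = g'(a); g'((7/22) - ((2/11)*sqrt(65))*i) = (150403/1332000) - ((127171/2164500)*sqrt(65))*i, so the residue is (150403/1332000) - ((127171/2164500)*sqrt(65))*i.
The factor η**2 - 7*η/11 + 9/4 splits as (η - a)(η - a') with a = (7/22) + ((2/11)*sqrt(65))*i, a' = (7/22) - ((2/11)*sqrt(65))*i. At the order-2 pole a set g(η) = (η - a)^2*f(η) = [(26*η**2/37 - 17*η/15 - 10)/(η + 3/2)] / (η - a')^2.
Order-2 pole: residue = g'(a); g'((7/22) + ((2/11)*sqrt(65))*i) = (150403/1332000) + ((127171/2164500)*sqrt(65))*i, so the residue is (150403/1332000) + ((127171/2164500)*sqrt(65))*i.
List the singular points by increasing real part (a conjugate pair: the negative imaginary part first).


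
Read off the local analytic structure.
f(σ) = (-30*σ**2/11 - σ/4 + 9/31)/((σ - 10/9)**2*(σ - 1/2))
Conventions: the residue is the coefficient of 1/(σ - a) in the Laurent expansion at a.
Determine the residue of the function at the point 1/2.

At the order-1 pole 1/2 set g(σ) = (σ - (1/2))*f(σ) = (-30*σ**2/11 - σ/4 + 9/31)/(σ - 10/9)**2.
Simple pole: residue = g(a) at a = 1/2, which is -114129/82522.

The residue is -114129/82522.


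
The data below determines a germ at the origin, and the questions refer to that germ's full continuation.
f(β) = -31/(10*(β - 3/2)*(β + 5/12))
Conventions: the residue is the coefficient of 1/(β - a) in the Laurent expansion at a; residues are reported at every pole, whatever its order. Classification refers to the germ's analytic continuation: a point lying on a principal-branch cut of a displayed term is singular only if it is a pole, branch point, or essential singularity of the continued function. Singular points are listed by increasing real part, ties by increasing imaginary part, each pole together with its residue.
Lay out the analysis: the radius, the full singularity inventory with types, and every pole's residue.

Radius of convergence at 0: 5/12.
At -5/12: a pole of order 1; residue 186/115.
At 3/2: a pole of order 1; residue -186/115.

Denominator factor (β + 5/12): pole of order 1 at -5/12, modulus 5/12.
Denominator factor (β - 3/2): pole of order 1 at 3/2, modulus 3/2.
The radius of convergence is the smallest modulus among the singular points: 5/12.
At the order-1 pole -5/12 set g(β) = (β - (-5/12))*f(β) = -31/(10*(β - 3/2)).
Simple pole: residue = g(a) at a = -5/12, which is 186/115.
At the order-1 pole 3/2 set g(β) = (β - (3/2))*f(β) = -31/(10*(β + 5/12)).
Simple pole: residue = g(a) at a = 3/2, which is -186/115.
List the singular points by increasing real part (a conjugate pair: the negative imaginary part first).


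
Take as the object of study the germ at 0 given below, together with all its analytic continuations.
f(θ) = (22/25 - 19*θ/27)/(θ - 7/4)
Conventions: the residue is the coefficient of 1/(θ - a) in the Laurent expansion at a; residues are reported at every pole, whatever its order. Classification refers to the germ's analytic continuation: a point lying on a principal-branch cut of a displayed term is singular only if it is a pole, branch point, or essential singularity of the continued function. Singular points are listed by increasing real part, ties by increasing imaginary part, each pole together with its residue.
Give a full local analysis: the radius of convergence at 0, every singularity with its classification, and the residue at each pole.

Denominator factor (θ - 7/4): pole of order 1 at 7/4, modulus 7/4.
The radius of convergence is the smallest modulus among the singular points: 7/4.
At the order-1 pole 7/4 set g(θ) = (θ - (7/4))*f(θ) = 22/25 - 19*θ/27.
Simple pole: residue = g(a) at a = 7/4, which is -949/2700.

Radius of convergence at 0: 7/4.
At 7/4: a pole of order 1; residue -949/2700.


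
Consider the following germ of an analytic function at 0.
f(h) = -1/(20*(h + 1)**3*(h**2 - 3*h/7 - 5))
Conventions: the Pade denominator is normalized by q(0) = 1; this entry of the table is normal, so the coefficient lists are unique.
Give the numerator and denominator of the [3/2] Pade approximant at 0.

Taylor coefficients needed (expand at 0): a_0 = 1/100, a_1 = -27/875, a_2 = 7919/122500, a_3 = -478967/4287500, a_4 = 25886431/150062500, a_5 = -1297965583/5252187500.
Write the denominator as Q(h) = 1 + q1*h + q2*h^2. Requiring Q*f - P = O(h^6) with deg P <= 3 kills the coefficients of h^4..h^5 in Q*f:
  h^4: a_4 + q1*a_3 + q2*a_2 = 0, i.e. 25886431/150062500 + (-478967/4287500)*q1 + (7919/122500)*q2 = 0.
  h^5: a_5 + q1*a_4 + q2*a_3 = 0, i.e. -1297965583/5252187500 + (25886431/150062500)*q1 + (-478967/4287500)*q2 = 0.
Solving this linear system: q1 = 1236243/498260, q2 = 806741/498260.
The numerator is Q*f truncated at degree 3: P0 = a_0 = 1/100; P1 = a_1 + q1*a_0 = -8607/1423600; P2 = a_2 + q1*a_1 + q2*a_0 = 6087/1423600; P3 = a_3 + q1*a_2 + q2*a_1 = -73/56944.

The Pade approximant has numerator coefficients [1/100, -8607/1423600, 6087/1423600, -73/56944]; denominator coefficients [1, 1236243/498260, 806741/498260].


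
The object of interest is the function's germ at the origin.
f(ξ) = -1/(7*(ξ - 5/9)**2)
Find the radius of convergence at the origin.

Denominator factor (ξ - 5/9)^2: pole of order 2 at 5/9, modulus 5/9.
The radius of convergence is the smallest modulus among the singular points: 5/9.

The radius of convergence is 5/9.


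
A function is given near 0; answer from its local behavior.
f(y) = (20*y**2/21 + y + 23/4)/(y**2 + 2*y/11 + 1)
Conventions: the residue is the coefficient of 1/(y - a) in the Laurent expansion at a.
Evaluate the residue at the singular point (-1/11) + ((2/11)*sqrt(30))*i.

The factor y**2 + 2*y/11 + 1 splits as (y - a)(y - a') with a = (-1/11) + ((2/11)*sqrt(30))*i, a' = (-1/11) - ((2/11)*sqrt(30))*i. At the order-1 pole a set g(y) = (y - a)*f(y) = [20*y**2/21 + y + 23/4] / (y - a').
Simple pole: residue = g(a) at a = (-1/11) + ((2/11)*sqrt(30))*i, which is (191/462) - ((6857/15840)*sqrt(30))*i.

The residue is (191/462) - ((6857/15840)*sqrt(30))*i.


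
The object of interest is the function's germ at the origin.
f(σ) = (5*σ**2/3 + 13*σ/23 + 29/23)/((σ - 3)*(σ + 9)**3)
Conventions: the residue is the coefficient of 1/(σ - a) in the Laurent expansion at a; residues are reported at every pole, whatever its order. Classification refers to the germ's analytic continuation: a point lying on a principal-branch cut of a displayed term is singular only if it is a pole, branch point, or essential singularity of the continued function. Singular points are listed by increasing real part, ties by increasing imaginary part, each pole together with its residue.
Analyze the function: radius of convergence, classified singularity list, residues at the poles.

Radius of convergence at 0: 3.
At -9: a pole of order 3; residue -413/39744.
At 3: a pole of order 1; residue 413/39744.

Denominator factor (σ - 3): pole of order 1 at 3, modulus 3.
Denominator factor (σ + 9)^3: pole of order 3 at -9, modulus 9.
The radius of convergence is the smallest modulus among the singular points: 3.
At the order-3 pole -9 set g(σ) = (σ - (-9))^3*f(σ) = (5*σ**2/3 + 13*σ/23 + 29/23)/(σ - 3).
Order-3 pole: residue = g''(a)/2; g''(-9) = -413/19872, so the residue is -413/39744.
At the order-1 pole 3 set g(σ) = (σ - (3))*f(σ) = (5*σ**2/3 + 13*σ/23 + 29/23)/(σ + 9)**3.
Simple pole: residue = g(a) at a = 3, which is 413/39744.
List the singular points by increasing real part (a conjugate pair: the negative imaginary part first).


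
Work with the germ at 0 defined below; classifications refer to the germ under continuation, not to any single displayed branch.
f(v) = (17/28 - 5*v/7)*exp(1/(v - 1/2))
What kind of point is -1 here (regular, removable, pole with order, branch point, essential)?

The point is a regular point.

There is no denominator, hence no pole anywhere.
The essential point of exp(1/(v - (1/2))) is 1/2, not -1.
So the germ continues analytically to -1.


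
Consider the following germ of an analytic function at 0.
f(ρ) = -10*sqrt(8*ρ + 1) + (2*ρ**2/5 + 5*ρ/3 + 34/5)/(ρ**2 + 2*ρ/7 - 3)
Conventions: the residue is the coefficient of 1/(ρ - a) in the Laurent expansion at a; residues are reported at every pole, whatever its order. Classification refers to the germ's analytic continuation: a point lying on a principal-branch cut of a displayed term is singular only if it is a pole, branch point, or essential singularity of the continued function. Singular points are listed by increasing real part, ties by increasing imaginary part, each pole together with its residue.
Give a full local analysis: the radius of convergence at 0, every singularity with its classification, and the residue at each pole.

Denominator factor (ρ**2 + 2*ρ/7 - 3): discriminant 592/49, real irrational roots -1/7 + (2/7)*sqrt(37) and -1/7 - (2/7)*sqrt(37); poles of order 1, moduli -1/7 + (2/7)*sqrt(37) and 1/7 + (2/7)*sqrt(37).
Branch term (-10)*sqrt(1 - ρ/(-1/8)): its argument vanishes at ρ = -1/8, a square-root branch point, modulus 1/8.
The radius of convergence is the smallest modulus among the singular points: 1/8.
The branch term is analytic at -1/7 - (2/7)*sqrt(37) and contributes nothing to the residue; only the rational part matters.
The factor ρ**2 + 2*ρ/7 - 3 splits as (ρ - a)(ρ - a') with a = -1/7 - (2/7)*sqrt(37), a' = -1/7 + (2/7)*sqrt(37). At the order-1 pole a set g(ρ) = (ρ - a)*(rational part) = [2*ρ**2/5 + 5*ρ/3 + 34/5] / (ρ - a').
Simple pole: residue = g(a) at a = -1/7 - (2/7)*sqrt(37), which is 163/210 - (5717/15540)*sqrt(37).
The branch term is analytic at -1/7 + (2/7)*sqrt(37) and contributes nothing to the residue; only the rational part matters.
The factor ρ**2 + 2*ρ/7 - 3 splits as (ρ - a)(ρ - a') with a = -1/7 + (2/7)*sqrt(37), a' = -1/7 - (2/7)*sqrt(37). At the order-1 pole a set g(ρ) = (ρ - a)*(rational part) = [2*ρ**2/5 + 5*ρ/3 + 34/5] / (ρ - a').
Simple pole: residue = g(a) at a = -1/7 + (2/7)*sqrt(37), which is 163/210 + (5717/15540)*sqrt(37).
List the singular points by increasing real part (a conjugate pair: the negative imaginary part first).

Radius of convergence at 0: 1/8.
At -1/7 - (2/7)*sqrt(37): a pole of order 1; residue 163/210 - (5717/15540)*sqrt(37).
At -1/8: an algebraic (square-root) branch point.
At -1/7 + (2/7)*sqrt(37): a pole of order 1; residue 163/210 + (5717/15540)*sqrt(37).


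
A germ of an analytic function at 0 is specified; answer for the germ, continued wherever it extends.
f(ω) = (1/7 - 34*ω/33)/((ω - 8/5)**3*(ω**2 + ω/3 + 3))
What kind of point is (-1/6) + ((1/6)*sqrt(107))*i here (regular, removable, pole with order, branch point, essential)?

The point is a pole of order 1.

The denominator factor ω**2 + ω/3 + 3 vanishes at (-1/6) + ((1/6)*sqrt(107))*i and appears to the power 1; the numerator there equals (218/693) - ((17/99)*sqrt(107))*i, nonzero, and no other factor vanishes.
Hence a pole whose order is the multiplicity, 1.


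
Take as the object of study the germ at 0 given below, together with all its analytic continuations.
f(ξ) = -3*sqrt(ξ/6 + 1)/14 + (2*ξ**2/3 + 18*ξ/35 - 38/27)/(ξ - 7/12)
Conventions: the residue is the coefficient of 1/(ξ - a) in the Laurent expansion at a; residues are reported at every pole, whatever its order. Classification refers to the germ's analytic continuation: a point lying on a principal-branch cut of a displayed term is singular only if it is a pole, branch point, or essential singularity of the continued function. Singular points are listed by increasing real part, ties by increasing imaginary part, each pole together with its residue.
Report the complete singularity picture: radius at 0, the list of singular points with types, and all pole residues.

Radius of convergence at 0: 7/12.
At -6: an algebraic (square-root) branch point.
At 7/12: a pole of order 1; residue -317/360.

Denominator factor (ξ - 7/12): pole of order 1 at 7/12, modulus 7/12.
Branch term (-3/14)*sqrt(1 - ξ/(-6)): its argument vanishes at ξ = -6, a square-root branch point, modulus 6.
The radius of convergence is the smallest modulus among the singular points: 7/12.
The branch term is analytic at 7/12 and contributes nothing to the residue; only the rational part matters.
At the order-1 pole 7/12 set g(ξ) = (ξ - (7/12))*(rational part) = 2*ξ**2/3 + 18*ξ/35 - 38/27.
Simple pole: residue = g(a) at a = 7/12, which is -317/360.
List the singular points by increasing real part (a conjugate pair: the negative imaginary part first).


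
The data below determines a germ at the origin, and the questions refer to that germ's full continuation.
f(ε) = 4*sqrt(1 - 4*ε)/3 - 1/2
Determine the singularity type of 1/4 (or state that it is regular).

The point is an algebraic (square-root) branch point.

The term (4/3)*sqrt(1 - ε/(1/4)) has argument 1 - 1/4/(1/4) = 0 at 1/4: a square-root (algebraic, two-sheeted) branch point; the remaining terms are analytic or single-valued there.


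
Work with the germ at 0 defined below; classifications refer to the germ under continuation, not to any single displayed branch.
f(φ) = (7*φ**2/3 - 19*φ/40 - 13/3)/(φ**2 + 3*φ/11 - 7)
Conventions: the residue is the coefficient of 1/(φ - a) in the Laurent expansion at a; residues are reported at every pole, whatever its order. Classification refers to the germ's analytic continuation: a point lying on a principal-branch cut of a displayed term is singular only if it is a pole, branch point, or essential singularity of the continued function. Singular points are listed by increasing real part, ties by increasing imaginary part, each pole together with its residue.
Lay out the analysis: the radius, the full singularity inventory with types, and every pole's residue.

Radius of convergence at 0: -3/22 + (1/22)*sqrt(3397).
At -3/22 - (1/22)*sqrt(3397): a pole of order 1; residue -489/880 - (117627/2989360)*sqrt(3397).
At -3/22 + (1/22)*sqrt(3397): a pole of order 1; residue -489/880 + (117627/2989360)*sqrt(3397).

Denominator factor (φ**2 + 3*φ/11 - 7): discriminant 3397/121, real irrational roots -3/22 + (1/22)*sqrt(3397) and -3/22 - (1/22)*sqrt(3397); poles of order 1, moduli -3/22 + (1/22)*sqrt(3397) and 3/22 + (1/22)*sqrt(3397).
The radius of convergence is the smallest modulus among the singular points: -3/22 + (1/22)*sqrt(3397).
The factor φ**2 + 3*φ/11 - 7 splits as (φ - a)(φ - a') with a = -3/22 - (1/22)*sqrt(3397), a' = -3/22 + (1/22)*sqrt(3397). At the order-1 pole a set g(φ) = (φ - a)*f(φ) = [7*φ**2/3 - 19*φ/40 - 13/3] / (φ - a').
Simple pole: residue = g(a) at a = -3/22 - (1/22)*sqrt(3397), which is -489/880 - (117627/2989360)*sqrt(3397).
The factor φ**2 + 3*φ/11 - 7 splits as (φ - a)(φ - a') with a = -3/22 + (1/22)*sqrt(3397), a' = -3/22 - (1/22)*sqrt(3397). At the order-1 pole a set g(φ) = (φ - a)*f(φ) = [7*φ**2/3 - 19*φ/40 - 13/3] / (φ - a').
Simple pole: residue = g(a) at a = -3/22 + (1/22)*sqrt(3397), which is -489/880 + (117627/2989360)*sqrt(3397).
List the singular points by increasing real part (a conjugate pair: the negative imaginary part first).


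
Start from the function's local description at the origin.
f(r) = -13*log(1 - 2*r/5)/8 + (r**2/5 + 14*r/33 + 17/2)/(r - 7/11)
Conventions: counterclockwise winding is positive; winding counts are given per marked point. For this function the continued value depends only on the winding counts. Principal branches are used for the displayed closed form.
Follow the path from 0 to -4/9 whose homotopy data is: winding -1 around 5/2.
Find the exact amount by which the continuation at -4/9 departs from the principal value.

Continued minus principal equals (13/4)*pi*i.

The rational part is single-valued and drops out of the difference; each branch term changes only by its own monodromy.
(-13/8)*log(1 - r/(5/2)): each positive loop around 5/2 adds 2*pi*i to the log, so winding -1 contributes (-13/8)*(-1)*2*pi*i = (13/4)*pi*i.
Summing the contributions at r = -4/9 gives (13/4)*pi*i.


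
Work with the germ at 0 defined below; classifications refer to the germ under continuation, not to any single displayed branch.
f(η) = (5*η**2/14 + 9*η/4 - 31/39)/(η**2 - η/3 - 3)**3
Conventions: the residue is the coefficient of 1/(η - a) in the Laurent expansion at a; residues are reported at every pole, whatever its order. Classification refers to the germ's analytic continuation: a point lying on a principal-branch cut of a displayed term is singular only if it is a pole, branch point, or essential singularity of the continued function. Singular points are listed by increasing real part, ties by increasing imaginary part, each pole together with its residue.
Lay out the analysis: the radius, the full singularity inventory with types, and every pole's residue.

Radius of convergence at 0: -1/6 + (1/6)*sqrt(109).
At 1/6 - (1/6)*sqrt(109): a pole of order 3; residue (408861/471390556)*sqrt(109).
At 1/6 + (1/6)*sqrt(109): a pole of order 3; residue -(408861/471390556)*sqrt(109).


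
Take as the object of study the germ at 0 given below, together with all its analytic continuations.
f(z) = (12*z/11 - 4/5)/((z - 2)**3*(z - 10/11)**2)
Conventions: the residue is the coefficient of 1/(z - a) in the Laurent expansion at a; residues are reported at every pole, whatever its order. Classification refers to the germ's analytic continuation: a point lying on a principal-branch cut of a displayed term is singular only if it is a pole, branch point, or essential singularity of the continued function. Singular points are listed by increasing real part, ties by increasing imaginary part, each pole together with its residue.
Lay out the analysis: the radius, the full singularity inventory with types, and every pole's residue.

Radius of convergence at 0: 10/11.
At 10/11: a pole of order 2; residue -10769/8640.
At 2: a pole of order 3; residue 10769/8640.

Denominator factor (z - 2)^3: pole of order 3 at 2, modulus 2.
Denominator factor (z - 10/11)^2: pole of order 2 at 10/11, modulus 10/11.
The radius of convergence is the smallest modulus among the singular points: 10/11.
At the order-2 pole 10/11 set g(z) = (z - (10/11))^2*f(z) = (12*z/11 - 4/5)/(z - 2)**3.
Order-2 pole: residue = g'(a); g'(10/11) = -10769/8640, so the residue is -10769/8640.
At the order-3 pole 2 set g(z) = (z - (2))^3*f(z) = (12*z/11 - 4/5)/(z - 10/11)**2.
Order-3 pole: residue = g''(a)/2; g''(2) = 10769/4320, so the residue is 10769/8640.
List the singular points by increasing real part (a conjugate pair: the negative imaginary part first).


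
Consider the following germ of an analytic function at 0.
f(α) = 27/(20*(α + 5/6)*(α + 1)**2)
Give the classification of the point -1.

The denominator factor α + 1 vanishes at -1 and appears to the power 2; the numerator there equals 27/20, nonzero, and no other factor vanishes.
Hence a pole whose order is the multiplicity, 2.

The point is a pole of order 2.


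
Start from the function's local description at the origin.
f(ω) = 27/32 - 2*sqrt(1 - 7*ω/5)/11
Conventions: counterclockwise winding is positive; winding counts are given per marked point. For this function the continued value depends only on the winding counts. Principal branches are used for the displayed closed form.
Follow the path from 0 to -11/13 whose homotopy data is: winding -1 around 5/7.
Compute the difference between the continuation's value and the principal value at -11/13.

The rational part is single-valued and drops out of the difference; each branch term changes only by its own monodromy.
(-2/11)*sqrt(1 - ω/(5/7)): winding -1 is odd, the square root flips sign, contributing -2*(-2/11)*sqrt(1 - (-11/13)/(5/7)) = -2*(-2/11)*sqrt(142/65) = (4/715)*sqrt(9230).
Summing the contributions at ω = -11/13 gives (4/715)*sqrt(9230).

Continued minus principal equals (4/715)*sqrt(9230).


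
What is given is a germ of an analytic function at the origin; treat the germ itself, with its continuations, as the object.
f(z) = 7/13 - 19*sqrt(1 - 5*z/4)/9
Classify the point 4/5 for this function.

The point is an algebraic (square-root) branch point.

The term (-19/9)*sqrt(1 - z/(4/5)) has argument 1 - 4/5/(4/5) = 0 at 4/5: a square-root (algebraic, two-sheeted) branch point; the remaining terms are analytic or single-valued there.


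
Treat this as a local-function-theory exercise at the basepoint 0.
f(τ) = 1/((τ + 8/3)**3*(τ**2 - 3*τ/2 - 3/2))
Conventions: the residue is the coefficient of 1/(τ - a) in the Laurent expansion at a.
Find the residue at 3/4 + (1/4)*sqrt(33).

The residue is -108135/5177717 + (237267/56954887)*sqrt(33).


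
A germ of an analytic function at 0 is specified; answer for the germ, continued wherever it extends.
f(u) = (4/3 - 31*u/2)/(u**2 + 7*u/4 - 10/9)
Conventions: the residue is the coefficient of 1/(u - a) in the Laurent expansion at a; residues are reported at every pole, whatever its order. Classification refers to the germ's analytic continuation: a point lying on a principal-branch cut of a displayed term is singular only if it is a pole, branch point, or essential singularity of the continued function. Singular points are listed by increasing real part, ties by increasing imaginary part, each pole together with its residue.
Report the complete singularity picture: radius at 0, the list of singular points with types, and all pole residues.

Radius of convergence at 0: -7/8 + (1/24)*sqrt(1081).
At -7/8 - (1/24)*sqrt(1081): a pole of order 1; residue -31/4 - (715/4324)*sqrt(1081).
At -7/8 + (1/24)*sqrt(1081): a pole of order 1; residue -31/4 + (715/4324)*sqrt(1081).

Denominator factor (u**2 + 7*u/4 - 10/9): discriminant 1081/144, real irrational roots -7/8 + (1/24)*sqrt(1081) and -7/8 - (1/24)*sqrt(1081); poles of order 1, moduli -7/8 + (1/24)*sqrt(1081) and 7/8 + (1/24)*sqrt(1081).
The radius of convergence is the smallest modulus among the singular points: -7/8 + (1/24)*sqrt(1081).
The factor u**2 + 7*u/4 - 10/9 splits as (u - a)(u - a') with a = -7/8 - (1/24)*sqrt(1081), a' = -7/8 + (1/24)*sqrt(1081). At the order-1 pole a set g(u) = (u - a)*f(u) = [4/3 - 31*u/2] / (u - a').
Simple pole: residue = g(a) at a = -7/8 - (1/24)*sqrt(1081), which is -31/4 - (715/4324)*sqrt(1081).
The factor u**2 + 7*u/4 - 10/9 splits as (u - a)(u - a') with a = -7/8 + (1/24)*sqrt(1081), a' = -7/8 - (1/24)*sqrt(1081). At the order-1 pole a set g(u) = (u - a)*f(u) = [4/3 - 31*u/2] / (u - a').
Simple pole: residue = g(a) at a = -7/8 + (1/24)*sqrt(1081), which is -31/4 + (715/4324)*sqrt(1081).
List the singular points by increasing real part (a conjugate pair: the negative imaginary part first).


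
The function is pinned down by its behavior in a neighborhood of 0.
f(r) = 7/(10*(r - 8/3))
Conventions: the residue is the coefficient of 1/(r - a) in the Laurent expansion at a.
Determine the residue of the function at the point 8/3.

At the order-1 pole 8/3 set g(r) = (r - (8/3))*f(r) = 7/10.
Simple pole: residue = g(a) at a = 8/3, which is 7/10.

The residue is 7/10.


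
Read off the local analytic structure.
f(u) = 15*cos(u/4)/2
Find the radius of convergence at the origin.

The factor cos(u/4) is entire and contributes no finite singular point.
The polynomial part has no poles.
No finite singular points: the Taylor series at 0 converges everywhere.

The radius of convergence is infinite.


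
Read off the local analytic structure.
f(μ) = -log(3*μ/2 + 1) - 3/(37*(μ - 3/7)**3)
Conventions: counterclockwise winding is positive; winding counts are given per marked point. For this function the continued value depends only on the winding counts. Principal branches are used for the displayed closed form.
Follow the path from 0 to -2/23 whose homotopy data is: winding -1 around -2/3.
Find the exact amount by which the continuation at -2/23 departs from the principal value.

The rational part is single-valued and drops out of the difference; each branch term changes only by its own monodromy.
(-1)*log(1 - μ/(-2/3)): each positive loop around -2/3 adds 2*pi*i to the log, so winding -1 contributes (-1)*(-1)*2*pi*i = (2)*pi*i.
Summing the contributions at μ = -2/23 gives (2)*pi*i.

Continued minus principal equals (2)*pi*i.


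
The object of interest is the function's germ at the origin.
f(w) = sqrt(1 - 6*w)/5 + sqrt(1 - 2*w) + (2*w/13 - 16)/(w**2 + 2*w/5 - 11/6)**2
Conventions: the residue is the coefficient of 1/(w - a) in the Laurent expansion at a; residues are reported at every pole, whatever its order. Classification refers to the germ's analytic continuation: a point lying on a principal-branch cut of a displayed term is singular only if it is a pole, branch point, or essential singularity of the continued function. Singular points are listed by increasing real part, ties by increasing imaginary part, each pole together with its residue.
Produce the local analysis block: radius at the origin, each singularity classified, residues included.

Radius of convergence at 0: 1/6.
At -1/5 - (1/30)*sqrt(1686): a pole of order 2; residue -(39075/1026493)*sqrt(1686).
At 1/6: an algebraic (square-root) branch point.
At 1/2: an algebraic (square-root) branch point.
At -1/5 + (1/30)*sqrt(1686): a pole of order 2; residue (39075/1026493)*sqrt(1686).

Denominator factor (w**2 + 2*w/5 - 11/6)^2: discriminant 562/75, real irrational roots -1/5 + (1/30)*sqrt(1686) and -1/5 - (1/30)*sqrt(1686); poles of order 2, moduli -1/5 + (1/30)*sqrt(1686) and 1/5 + (1/30)*sqrt(1686).
Branch term (1/5)*sqrt(1 - w/(1/6)): its argument vanishes at w = 1/6, a square-root branch point, modulus 1/6.
Branch term (1)*sqrt(1 - w/(1/2)): its argument vanishes at w = 1/2, a square-root branch point, modulus 1/2.
The radius of convergence is the smallest modulus among the singular points: 1/6.
The branch terms are analytic at -1/5 - (1/30)*sqrt(1686) and contribute nothing to the residue; only the rational part matters.
The factor w**2 + 2*w/5 - 11/6 splits as (w - a)(w - a') with a = -1/5 - (1/30)*sqrt(1686), a' = -1/5 + (1/30)*sqrt(1686). At the order-2 pole a set g(w) = (w - a)^2*(rational part) = [2*w/13 - 16] / (w - a')^2.
Order-2 pole: residue = g'(a); g'(-1/5 - (1/30)*sqrt(1686)) = -(39075/1026493)*sqrt(1686), so the residue is -(39075/1026493)*sqrt(1686).
The branch terms are analytic at -1/5 + (1/30)*sqrt(1686) and contribute nothing to the residue; only the rational part matters.
The factor w**2 + 2*w/5 - 11/6 splits as (w - a)(w - a') with a = -1/5 + (1/30)*sqrt(1686), a' = -1/5 - (1/30)*sqrt(1686). At the order-2 pole a set g(w) = (w - a)^2*(rational part) = [2*w/13 - 16] / (w - a')^2.
Order-2 pole: residue = g'(a); g'(-1/5 + (1/30)*sqrt(1686)) = (39075/1026493)*sqrt(1686), so the residue is (39075/1026493)*sqrt(1686).
List the singular points by increasing real part (a conjugate pair: the negative imaginary part first).


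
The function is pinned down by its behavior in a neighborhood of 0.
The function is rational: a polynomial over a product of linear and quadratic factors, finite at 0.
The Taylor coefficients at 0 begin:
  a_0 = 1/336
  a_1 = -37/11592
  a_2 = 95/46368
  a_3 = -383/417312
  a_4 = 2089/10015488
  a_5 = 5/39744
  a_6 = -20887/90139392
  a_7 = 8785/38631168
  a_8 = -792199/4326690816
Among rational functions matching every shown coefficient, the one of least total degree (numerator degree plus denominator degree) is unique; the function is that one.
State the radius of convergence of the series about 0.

The radius of convergence is 2.

No rational of total degree below 6 reproduces all 9 coefficients; solving the [1/5] Pade equations on them gives f(τ) = (15*τ/23 + 6/7)/((τ + 2)**3*(τ + 6)**2), whose expansion matches every shown term.
Denominator factor (τ + 6)^2: pole of order 2 at -6, modulus 6.
Denominator factor (τ + 2)^3: pole of order 3 at -2, modulus 2.
The radius of convergence is the smallest modulus among the singular points: 2.


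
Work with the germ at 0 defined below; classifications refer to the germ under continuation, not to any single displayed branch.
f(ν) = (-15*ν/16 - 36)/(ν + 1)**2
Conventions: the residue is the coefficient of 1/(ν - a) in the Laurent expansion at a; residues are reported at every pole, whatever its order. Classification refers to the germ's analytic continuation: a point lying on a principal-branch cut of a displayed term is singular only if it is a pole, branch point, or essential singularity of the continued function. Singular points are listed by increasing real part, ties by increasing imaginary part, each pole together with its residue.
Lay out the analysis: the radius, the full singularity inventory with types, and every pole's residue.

Denominator factor (ν + 1)^2: pole of order 2 at -1, modulus 1.
The radius of convergence is the smallest modulus among the singular points: 1.
At the order-2 pole -1 set g(ν) = (ν - (-1))^2*f(ν) = -15*ν/16 - 36.
Order-2 pole: residue = g'(a); g'(-1) = -15/16, so the residue is -15/16.

Radius of convergence at 0: 1.
At -1: a pole of order 2; residue -15/16.


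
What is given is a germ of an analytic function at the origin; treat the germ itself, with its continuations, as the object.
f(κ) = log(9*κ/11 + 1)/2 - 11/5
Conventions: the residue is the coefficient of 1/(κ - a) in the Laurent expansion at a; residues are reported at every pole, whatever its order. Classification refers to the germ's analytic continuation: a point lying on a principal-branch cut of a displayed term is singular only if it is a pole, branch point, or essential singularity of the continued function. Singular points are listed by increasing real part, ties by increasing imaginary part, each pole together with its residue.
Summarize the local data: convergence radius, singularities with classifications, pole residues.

Branch term (1/2)*log(1 - κ/(-11/9)): its argument vanishes at κ = -11/9, a logarithmic branch point, modulus 11/9.
The radius of convergence is the smallest modulus among the singular points: 11/9.

Radius of convergence at 0: 11/9.
At -11/9: a logarithmic branch point.


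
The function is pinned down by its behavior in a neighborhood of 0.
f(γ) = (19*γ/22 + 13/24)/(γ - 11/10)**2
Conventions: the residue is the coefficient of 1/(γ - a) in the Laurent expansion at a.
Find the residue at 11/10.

At the order-2 pole 11/10 set g(γ) = (γ - (11/10))^2*f(γ) = 19*γ/22 + 13/24.
Order-2 pole: residue = g'(a); g'(11/10) = 19/22, so the residue is 19/22.

The residue is 19/22.


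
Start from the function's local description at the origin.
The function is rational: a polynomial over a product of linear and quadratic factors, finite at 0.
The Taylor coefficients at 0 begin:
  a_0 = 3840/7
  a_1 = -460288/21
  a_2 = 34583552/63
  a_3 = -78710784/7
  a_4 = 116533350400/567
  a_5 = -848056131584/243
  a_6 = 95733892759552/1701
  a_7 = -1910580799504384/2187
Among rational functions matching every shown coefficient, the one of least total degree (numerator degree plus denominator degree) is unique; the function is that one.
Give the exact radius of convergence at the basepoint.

The radius of convergence is 1/12.

No rational of total degree below 6 reproduces all 8 coefficients; solving the [1/5] Pade equations on them gives f(ξ) = (5/7 - 34*ξ/9)/((ξ - 3/2)**2*(ξ + 1/12)**3), whose expansion matches every shown term.
Denominator factor (ξ - 3/2)^2: pole of order 2 at 3/2, modulus 3/2.
Denominator factor (ξ + 1/12)^3: pole of order 3 at -1/12, modulus 1/12.
The radius of convergence is the smallest modulus among the singular points: 1/12.


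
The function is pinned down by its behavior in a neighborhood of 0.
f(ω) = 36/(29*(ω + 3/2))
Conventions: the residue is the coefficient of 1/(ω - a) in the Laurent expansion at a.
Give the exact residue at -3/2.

At the order-1 pole -3/2 set g(ω) = (ω - (-3/2))*f(ω) = 36/29.
Simple pole: residue = g(a) at a = -3/2, which is 36/29.

The residue is 36/29.


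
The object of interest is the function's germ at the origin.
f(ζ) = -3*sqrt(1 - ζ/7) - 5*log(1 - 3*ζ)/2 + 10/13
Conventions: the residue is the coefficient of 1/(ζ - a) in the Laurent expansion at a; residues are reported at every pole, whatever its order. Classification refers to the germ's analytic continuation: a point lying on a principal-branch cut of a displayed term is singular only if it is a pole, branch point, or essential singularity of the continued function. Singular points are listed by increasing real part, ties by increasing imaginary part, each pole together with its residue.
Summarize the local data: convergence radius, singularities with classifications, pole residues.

Radius of convergence at 0: 1/3.
At 1/3: a logarithmic branch point.
At 7: an algebraic (square-root) branch point.

Branch term (-5/2)*log(1 - ζ/(1/3)): its argument vanishes at ζ = 1/3, a logarithmic branch point, modulus 1/3.
Branch term (-3)*sqrt(1 - ζ/(7)): its argument vanishes at ζ = 7, a square-root branch point, modulus 7.
The radius of convergence is the smallest modulus among the singular points: 1/3.
List the singular points by increasing real part (a conjugate pair: the negative imaginary part first).


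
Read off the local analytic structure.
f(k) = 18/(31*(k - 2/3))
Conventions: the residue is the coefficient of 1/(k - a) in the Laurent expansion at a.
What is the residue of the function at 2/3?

The residue is 18/31.

At the order-1 pole 2/3 set g(k) = (k - (2/3))*f(k) = 18/31.
Simple pole: residue = g(a) at a = 2/3, which is 18/31.


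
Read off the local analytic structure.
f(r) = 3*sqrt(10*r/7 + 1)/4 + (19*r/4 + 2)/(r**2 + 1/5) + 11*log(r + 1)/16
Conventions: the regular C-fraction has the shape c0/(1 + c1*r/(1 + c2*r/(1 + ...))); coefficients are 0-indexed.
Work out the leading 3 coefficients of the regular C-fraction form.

Taylor coefficients (expand at 0): a_0 = 43/4, a_1 = 2797/112, a_2 = -79239/1568.
c0 = a_0 = 43/4. Peel one level at a time: if S = 1 + c*r/S' with S'(0) = 1, then c is the r-coefficient of S and S' = c*r/(S - 1).
S_1 = c0/f = 1 + (-2797/1204)*r + (2091109/207088)*r^2 + ...; c1 = -2797/1204.
S_2 = c1*r/(S_1 - 1) = 1 + (2091109/481084)*r + ...; c2 = 2091109/481084.

The regular C-fraction coefficients are [43/4, -2797/1204, 2091109/481084].


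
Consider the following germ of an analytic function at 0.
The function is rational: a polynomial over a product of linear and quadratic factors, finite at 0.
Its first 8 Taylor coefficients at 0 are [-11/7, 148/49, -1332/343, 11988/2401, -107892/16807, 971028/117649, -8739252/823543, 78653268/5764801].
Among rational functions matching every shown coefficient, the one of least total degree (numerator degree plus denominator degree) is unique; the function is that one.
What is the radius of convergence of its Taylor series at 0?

The radius of convergence is 7/9.

No rational of total degree below 2 reproduces all 8 coefficients; solving the [1/1] Pade equations on them gives f(ν) = (7*ν/9 - 11/9)/(ν + 7/9), whose expansion matches every shown term.
Denominator factor (ν + 7/9): pole of order 1 at -7/9, modulus 7/9.
The radius of convergence is the smallest modulus among the singular points: 7/9.


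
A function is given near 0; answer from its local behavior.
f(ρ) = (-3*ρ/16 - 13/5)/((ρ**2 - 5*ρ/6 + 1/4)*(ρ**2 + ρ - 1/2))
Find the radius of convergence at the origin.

The radius of convergence is -1/2 + (1/2)*sqrt(3).

Denominator factor (ρ**2 - 5*ρ/6 + 1/4): discriminant -11/36, complex-conjugate roots (5/12) + ((1/12)*sqrt(11))*i and (5/12) - ((1/12)*sqrt(11))*i; poles of order 1, moduli 1/2 and 1/2.
Denominator factor (ρ**2 + ρ - 1/2): discriminant 3, real irrational roots -1/2 + (1/2)*sqrt(3) and -1/2 - (1/2)*sqrt(3); poles of order 1, moduli -1/2 + (1/2)*sqrt(3) and 1/2 + (1/2)*sqrt(3).
The radius of convergence is the smallest modulus among the singular points: -1/2 + (1/2)*sqrt(3).


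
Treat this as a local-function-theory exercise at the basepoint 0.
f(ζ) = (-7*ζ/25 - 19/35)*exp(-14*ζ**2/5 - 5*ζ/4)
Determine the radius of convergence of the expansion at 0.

The radius of convergence is infinite.

The factor exp(-14*ζ**2/5 - 5*ζ/4) is entire and contributes no finite singular point.
The polynomial part has no poles.
No finite singular points: the Taylor series at 0 converges everywhere.


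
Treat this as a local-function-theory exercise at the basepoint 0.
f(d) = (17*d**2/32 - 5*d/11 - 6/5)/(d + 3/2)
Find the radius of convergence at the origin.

Denominator factor (d + 3/2): pole of order 1 at -3/2, modulus 3/2.
The radius of convergence is the smallest modulus among the singular points: 3/2.

The radius of convergence is 3/2.


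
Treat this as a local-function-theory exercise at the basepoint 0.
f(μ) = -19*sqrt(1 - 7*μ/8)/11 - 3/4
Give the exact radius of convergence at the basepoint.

Branch term (-19/11)*sqrt(1 - μ/(8/7)): its argument vanishes at μ = 8/7, a square-root branch point, modulus 8/7.
The radius of convergence is the smallest modulus among the singular points: 8/7.

The radius of convergence is 8/7.


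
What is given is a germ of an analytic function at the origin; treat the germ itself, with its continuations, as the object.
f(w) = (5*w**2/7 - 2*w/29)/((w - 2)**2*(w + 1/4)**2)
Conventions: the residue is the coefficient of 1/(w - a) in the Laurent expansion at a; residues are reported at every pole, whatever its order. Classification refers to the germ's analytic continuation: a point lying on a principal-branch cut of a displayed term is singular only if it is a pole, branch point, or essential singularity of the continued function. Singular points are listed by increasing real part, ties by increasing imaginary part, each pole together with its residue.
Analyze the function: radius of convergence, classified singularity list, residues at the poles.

Denominator factor (w + 1/4)^2: pole of order 2 at -1/4, modulus 1/4.
Denominator factor (w - 2)^2: pole of order 2 at 2, modulus 2.
The radius of convergence is the smallest modulus among the singular points: 1/4.
At the order-2 pole -1/4 set g(w) = (w - (-1/4))^2*f(w) = (5*w**2/7 - 2*w/29)/(w - 2)**2.
Order-2 pole: residue = g'(a); g'(-1/4) = -3616/49329, so the residue is -3616/49329.
At the order-2 pole 2 set g(w) = (w - (2))^2*f(w) = (5*w**2/7 - 2*w/29)/(w + 1/4)**2.
Order-2 pole: residue = g'(a); g'(2) = 3616/49329, so the residue is 3616/49329.
List the singular points by increasing real part (a conjugate pair: the negative imaginary part first).

Radius of convergence at 0: 1/4.
At -1/4: a pole of order 2; residue -3616/49329.
At 2: a pole of order 2; residue 3616/49329.
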